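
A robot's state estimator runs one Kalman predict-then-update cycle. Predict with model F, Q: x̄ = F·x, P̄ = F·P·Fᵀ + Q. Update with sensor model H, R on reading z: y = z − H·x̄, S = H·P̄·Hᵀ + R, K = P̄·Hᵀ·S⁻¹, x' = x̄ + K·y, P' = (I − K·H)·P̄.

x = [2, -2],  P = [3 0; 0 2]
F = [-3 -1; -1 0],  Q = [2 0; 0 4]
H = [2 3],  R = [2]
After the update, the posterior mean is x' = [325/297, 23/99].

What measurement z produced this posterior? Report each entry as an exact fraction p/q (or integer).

x̄ = F·x = [-4, -2]
P̄ = F·P·Fᵀ + Q = [31 9; 9 7]
S = H·P̄·Hᵀ + R = [297]
K = P̄·Hᵀ·S⁻¹ = [89/297; 13/99]
x' − x̄ = [1513/297, 221/99] = K·y
y = (KᵀK)⁻¹·Kᵀ·(x' − x̄) = [17]
z = y + H·x̄ = [17] + [-14] = [3]

z = [3]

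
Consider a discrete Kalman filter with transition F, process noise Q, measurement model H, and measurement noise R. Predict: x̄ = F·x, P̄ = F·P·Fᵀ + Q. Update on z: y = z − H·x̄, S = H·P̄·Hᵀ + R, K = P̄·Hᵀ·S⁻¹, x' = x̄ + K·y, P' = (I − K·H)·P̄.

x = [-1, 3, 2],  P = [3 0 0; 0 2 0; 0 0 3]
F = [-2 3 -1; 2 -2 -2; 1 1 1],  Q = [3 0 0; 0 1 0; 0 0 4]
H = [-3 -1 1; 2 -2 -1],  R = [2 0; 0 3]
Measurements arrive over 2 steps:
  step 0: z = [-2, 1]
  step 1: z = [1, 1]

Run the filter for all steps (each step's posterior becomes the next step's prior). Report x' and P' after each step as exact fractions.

step 0: x̄ = F·x = [9, -12, 4]
step 0: P̄ = F·P·Fᵀ + Q = [36 -18 -3; -18 33 -4; -3 -4 12]
step 0: y = z − H·x̄ = [9, -37]
step 0: S = H·P̄·Hᵀ + R = [289 -245; -245 431]
step 0: K = P̄·Hᵀ·S⁻¹ = [-6444/32267 4647/32267; -16683/64534 -24157/64534; 8325/64534 3235/64534]
step 0: x' = x̄ + K·y = [60468/32267, -15373/32267, 106683/32267]
step 0: P' = (I − K·H)·P̄ = [46503/32267 -15852/32267 110769/32267; -15852/32267 45847/64534 -82631/64534; 110769/32267 -82631/64534 598633/64534]
step 1: x̄ = F·x = [-273738/32267, -61684/32267, 151778/32267]
step 1: P̄ = F·P·Fᵀ + Q = [1669634/32267 503360/32267 -754342/32267; 503360/32267 417379/32267 -386212/32267; -754342/32267 -386212/32267 605014/32267]
step 1: y = z − H·x̄ = [-24449/787, 14833/787]
step 1: S = H·P̄·Hᵀ + R = [595909/787 -272198/787; -272198/787 158427/787]
step 1: K = P̄·Hᵀ·S⁻¹ = [-4727864/25814897 4145054/25814897; -6651195/25814897 -9209276/25814897; 4663256/25814897 2681490/25814897]
step 1: x' = x̄ + K·y = [245949396/1058410777, -668103183/1058410777, 1111054436/1058410777]
step 1: P' = (I − K·H)·P̄ = [862074386/1058410777 -328077060/1058410777 1870461250/1058410777; -328077060/1058410777 668738666/1058410777 -860890504/1058410777; 1870461250/1058410777 -860890504/1058410777 5132880238/1058410777]

step 0: x' = [60468/32267, -15373/32267, 106683/32267], P' = [46503/32267 -15852/32267 110769/32267; -15852/32267 45847/64534 -82631/64534; 110769/32267 -82631/64534 598633/64534]
step 1: x' = [245949396/1058410777, -668103183/1058410777, 1111054436/1058410777], P' = [862074386/1058410777 -328077060/1058410777 1870461250/1058410777; -328077060/1058410777 668738666/1058410777 -860890504/1058410777; 1870461250/1058410777 -860890504/1058410777 5132880238/1058410777]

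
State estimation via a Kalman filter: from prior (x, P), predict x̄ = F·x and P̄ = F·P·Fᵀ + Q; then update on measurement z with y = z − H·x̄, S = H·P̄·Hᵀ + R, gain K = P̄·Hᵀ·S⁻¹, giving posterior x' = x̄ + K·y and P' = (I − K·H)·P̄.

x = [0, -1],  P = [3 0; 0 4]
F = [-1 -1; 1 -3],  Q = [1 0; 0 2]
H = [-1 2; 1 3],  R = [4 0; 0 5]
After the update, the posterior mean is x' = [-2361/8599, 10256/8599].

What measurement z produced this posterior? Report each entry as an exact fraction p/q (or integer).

z = [3, 3]

x̄ = F·x = [1, 3]
P̄ = F·P·Fᵀ + Q = [8 9; 9 41]
S = H·P̄·Hᵀ + R = [140 229; 229 436]
K = P̄·Hᵀ·S⁻¹ = [-3655/8599 2610/8599; 1600/8599 1763/8599]
x' − x̄ = [-10960/8599, -15541/8599] = K·y
y = (KᵀK)⁻¹·Kᵀ·(x' − x̄) = [-2, -7]
z = y + H·x̄ = [-2, -7] + [5, 10] = [3, 3]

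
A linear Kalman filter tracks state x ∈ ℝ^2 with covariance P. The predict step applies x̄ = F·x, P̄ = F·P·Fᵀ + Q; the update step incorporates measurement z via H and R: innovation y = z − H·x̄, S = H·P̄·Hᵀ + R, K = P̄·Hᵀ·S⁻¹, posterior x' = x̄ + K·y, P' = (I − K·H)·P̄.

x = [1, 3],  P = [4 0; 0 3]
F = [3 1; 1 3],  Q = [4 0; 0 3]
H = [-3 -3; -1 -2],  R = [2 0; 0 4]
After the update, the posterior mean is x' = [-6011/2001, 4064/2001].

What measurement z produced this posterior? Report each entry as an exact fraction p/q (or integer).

x̄ = F·x = [6, 10]
P̄ = F·P·Fᵀ + Q = [43 21; 21 34]
S = H·P̄·Hᵀ + R = [1073 522; 522 267]
K = P̄·Hᵀ·S⁻¹ = [-2298/4669 311/483; 801/4669 -323/483]
x' − x̄ = [-18017/2001, -15946/2001] = K·y
y = (KᵀK)⁻¹·Kᵀ·(x' − x̄) = [51, 25]
z = y + H·x̄ = [51, 25] + [-48, -26] = [3, -1]

z = [3, -1]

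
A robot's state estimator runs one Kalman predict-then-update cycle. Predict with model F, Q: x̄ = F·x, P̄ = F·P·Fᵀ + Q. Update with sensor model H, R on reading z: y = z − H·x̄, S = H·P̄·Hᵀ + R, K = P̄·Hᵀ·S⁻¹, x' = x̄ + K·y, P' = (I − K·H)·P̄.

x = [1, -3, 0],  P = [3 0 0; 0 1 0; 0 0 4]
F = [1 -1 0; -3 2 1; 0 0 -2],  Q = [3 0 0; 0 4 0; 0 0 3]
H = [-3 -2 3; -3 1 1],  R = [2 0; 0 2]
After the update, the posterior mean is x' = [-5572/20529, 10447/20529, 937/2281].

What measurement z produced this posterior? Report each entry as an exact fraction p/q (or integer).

x̄ = F·x = [4, -9, 0]
P̄ = F·P·Fᵀ + Q = [7 -11 0; -11 39 -8; 0 -8 19]
S = H·P̄·Hᵀ + R = [356 1; 1 173]
K = P̄·Hᵀ·S⁻¹ = [205/61587 -11393/61587; -12001/61587 22853/61587; 1402/6843 427/6843]
x' − x̄ = [-87688/20529, 195208/20529, 937/2281] = K·y
y = (KᵀK)⁻¹·Kᵀ·(x' − x̄) = [-5, 23]
z = y + H·x̄ = [-5, 23] + [6, -21] = [1, 2]

z = [1, 2]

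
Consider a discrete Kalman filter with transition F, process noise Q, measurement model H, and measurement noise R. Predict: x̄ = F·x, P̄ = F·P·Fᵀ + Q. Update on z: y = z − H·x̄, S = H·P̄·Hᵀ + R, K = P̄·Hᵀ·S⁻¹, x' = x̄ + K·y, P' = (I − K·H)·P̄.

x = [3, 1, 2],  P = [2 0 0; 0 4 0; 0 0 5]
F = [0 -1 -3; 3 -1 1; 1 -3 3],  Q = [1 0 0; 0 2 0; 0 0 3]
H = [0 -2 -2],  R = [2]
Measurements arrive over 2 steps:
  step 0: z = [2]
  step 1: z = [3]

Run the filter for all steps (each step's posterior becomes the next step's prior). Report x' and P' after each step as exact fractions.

step 0: x̄ = F·x = [-7, 10, 6]
step 0: P̄ = F·P·Fᵀ + Q = [50 -11 -33; -11 29 33; -33 33 86]
step 0: y = z − H·x̄ = [34]
step 0: S = H·P̄·Hᵀ + R = [726]
step 0: K = P̄·Hᵀ·S⁻¹ = [4/33; -62/363; -119/363]
step 0: x' = x̄ + K·y = [-95/33, 1522/363, -1868/363]
step 0: P' = (I − K·H)·P̄ = [118/3 133/33 -137/33; 133/33 2839/363 -2777/363; -137/33 -2777/363 2896/363]
step 1: x̄ = F·x = [4082/363, -2175/121, -11215/363]
step 1: P̄ = F·P·Fᵀ + Q = [12604/363 -743/121 -31151/363; -743/121 40899/121 15667/121; -31151/363 15667/121 99148/363]
step 1: y = z − H·x̄ = [-34391/363]
step 1: S = H·P̄·Hᵀ + R = [1264114/363]
step 1: K = P̄·Hᵀ·S⁻¹ = [33380/632057; -169698/632057; -146149/632057]
step 1: x' = x̄ + K·y = [3945138/632057, 4716011/632057, -5681292/632057]
step 1: P' = (I − K·H)·P̄ = [15807156/632057 27328329/632057 -27361709/632057; 27328329/632057 54977067/632057 -54807369/632057; -27361709/632057 -54807369/632057 54953518/632057]

step 0: x' = [-95/33, 1522/363, -1868/363], P' = [118/3 133/33 -137/33; 133/33 2839/363 -2777/363; -137/33 -2777/363 2896/363]
step 1: x' = [3945138/632057, 4716011/632057, -5681292/632057], P' = [15807156/632057 27328329/632057 -27361709/632057; 27328329/632057 54977067/632057 -54807369/632057; -27361709/632057 -54807369/632057 54953518/632057]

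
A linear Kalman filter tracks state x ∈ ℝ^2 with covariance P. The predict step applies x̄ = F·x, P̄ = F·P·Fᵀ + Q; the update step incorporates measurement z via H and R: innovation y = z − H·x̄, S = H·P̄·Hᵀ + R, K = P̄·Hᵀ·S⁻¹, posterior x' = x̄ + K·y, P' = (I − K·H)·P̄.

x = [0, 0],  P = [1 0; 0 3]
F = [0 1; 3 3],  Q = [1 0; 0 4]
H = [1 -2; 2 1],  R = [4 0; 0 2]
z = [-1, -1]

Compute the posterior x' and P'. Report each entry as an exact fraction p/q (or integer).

x' = [-1225/2607, 305/2607]
P' = [980/2607 -244/2607; -244/2607 1742/2607]

x̄ = F·x = [0, 0]
P̄ = F·P·Fᵀ + Q = [4 9; 9 40]
y = z − H·x̄ = [-1, -1]
S = H·P̄·Hᵀ + R = [132 -99; -99 94]
K = P̄·Hᵀ·S⁻¹ = [367/2607 26/79; -932/2607 19/79]
x' = x̄ + K·y = [-1225/2607, 305/2607]
P' = (I − K·H)·P̄ = [980/2607 -244/2607; -244/2607 1742/2607]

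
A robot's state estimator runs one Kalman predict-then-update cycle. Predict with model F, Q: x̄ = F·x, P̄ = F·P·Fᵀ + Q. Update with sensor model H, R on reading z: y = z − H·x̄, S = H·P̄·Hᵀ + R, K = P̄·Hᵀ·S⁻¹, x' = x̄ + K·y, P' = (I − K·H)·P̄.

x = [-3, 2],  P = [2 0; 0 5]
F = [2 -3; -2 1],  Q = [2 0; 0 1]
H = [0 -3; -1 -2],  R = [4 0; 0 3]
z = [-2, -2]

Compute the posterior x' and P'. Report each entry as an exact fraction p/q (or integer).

x̄ = F·x = [-12, 8]
P̄ = F·P·Fᵀ + Q = [55 -23; -23 14]
y = z − H·x̄ = [22, 2]
S = H·P̄·Hᵀ + R = [130 15; 15 22]
K = P̄·Hᵀ·S⁻¹ = [1653/2635 -441/527; -849/2635 -4/527]
x' = x̄ + K·y = [336/2635, 2362/2635]
P' = (I − K·H)·P̄ = [11023/2635 -2204/2635; -2204/2635 1132/2635]

x' = [336/2635, 2362/2635]
P' = [11023/2635 -2204/2635; -2204/2635 1132/2635]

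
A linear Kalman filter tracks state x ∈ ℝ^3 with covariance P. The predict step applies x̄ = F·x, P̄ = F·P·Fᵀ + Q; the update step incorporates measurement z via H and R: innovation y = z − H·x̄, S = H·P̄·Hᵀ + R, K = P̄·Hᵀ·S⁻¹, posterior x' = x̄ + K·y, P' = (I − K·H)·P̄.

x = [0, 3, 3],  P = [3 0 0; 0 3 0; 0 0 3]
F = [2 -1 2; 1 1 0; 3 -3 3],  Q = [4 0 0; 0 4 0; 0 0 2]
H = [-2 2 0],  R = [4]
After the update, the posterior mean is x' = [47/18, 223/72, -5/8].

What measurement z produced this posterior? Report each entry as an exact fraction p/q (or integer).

x̄ = F·x = [3, 3, 0]
P̄ = F·P·Fᵀ + Q = [31 3 45; 3 10 0; 45 0 83]
S = H·P̄·Hᵀ + R = [144]
K = P̄·Hᵀ·S⁻¹ = [-7/18; 7/72; -5/8]
x' − x̄ = [-7/18, 7/72, -5/8] = K·y
y = (KᵀK)⁻¹·Kᵀ·(x' − x̄) = [1]
z = y + H·x̄ = [1] + [0] = [1]

z = [1]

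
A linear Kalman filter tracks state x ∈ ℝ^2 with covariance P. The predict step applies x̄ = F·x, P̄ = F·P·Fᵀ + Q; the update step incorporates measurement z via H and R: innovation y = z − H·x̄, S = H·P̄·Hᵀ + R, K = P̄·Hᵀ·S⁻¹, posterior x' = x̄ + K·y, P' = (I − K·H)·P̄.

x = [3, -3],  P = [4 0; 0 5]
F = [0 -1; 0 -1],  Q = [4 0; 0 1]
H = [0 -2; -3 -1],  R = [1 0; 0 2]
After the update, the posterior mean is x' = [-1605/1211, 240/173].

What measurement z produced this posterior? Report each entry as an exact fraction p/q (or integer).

z = [-3, 3]

x̄ = F·x = [3, 3]
P̄ = F·P·Fᵀ + Q = [9 5; 5 6]
S = H·P̄·Hᵀ + R = [25 42; 42 119]
K = P̄·Hᵀ·S⁻¹ = [22/173 -380/1211; -78/173 -3/173]
x' − x̄ = [-5238/1211, -279/173] = K·y
y = (KᵀK)⁻¹·Kᵀ·(x' − x̄) = [3, 15]
z = y + H·x̄ = [3, 15] + [-6, -12] = [-3, 3]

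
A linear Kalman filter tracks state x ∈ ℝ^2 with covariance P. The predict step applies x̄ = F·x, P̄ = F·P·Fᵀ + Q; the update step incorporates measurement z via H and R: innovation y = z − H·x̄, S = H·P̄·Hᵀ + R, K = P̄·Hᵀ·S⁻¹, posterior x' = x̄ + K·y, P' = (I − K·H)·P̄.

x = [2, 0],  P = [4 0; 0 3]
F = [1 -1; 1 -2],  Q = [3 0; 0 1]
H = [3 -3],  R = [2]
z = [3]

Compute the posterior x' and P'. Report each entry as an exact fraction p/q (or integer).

x' = [2, 67/65]
P' = [10 10; 10 664/65]

x̄ = F·x = [2, 2]
P̄ = F·P·Fᵀ + Q = [10 10; 10 17]
y = z − H·x̄ = [3]
S = H·P̄·Hᵀ + R = [65]
K = P̄·Hᵀ·S⁻¹ = [0; -21/65]
x' = x̄ + K·y = [2, 67/65]
P' = (I − K·H)·P̄ = [10 10; 10 664/65]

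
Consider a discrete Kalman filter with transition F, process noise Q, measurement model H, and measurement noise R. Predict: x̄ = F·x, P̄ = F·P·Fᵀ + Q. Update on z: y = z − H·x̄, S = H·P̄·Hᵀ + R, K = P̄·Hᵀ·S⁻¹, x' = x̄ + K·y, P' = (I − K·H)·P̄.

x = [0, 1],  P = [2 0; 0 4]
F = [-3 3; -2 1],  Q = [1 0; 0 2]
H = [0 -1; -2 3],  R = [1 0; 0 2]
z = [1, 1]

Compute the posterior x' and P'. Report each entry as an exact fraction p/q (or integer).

x̄ = F·x = [3, 1]
P̄ = F·P·Fᵀ + Q = [55 24; 24 14]
y = z − H·x̄ = [2, 4]
S = H·P̄·Hᵀ + R = [15 6; 6 60]
K = P̄·Hᵀ·S⁻¹ = [-101/72 -71/144; -67/72 -1/144]
x' = x̄ + K·y = [-16/9, -8/9]
P' = (I − K·H)·P̄ = [187/72 101/72; 101/72 67/72]

x' = [-16/9, -8/9]
P' = [187/72 101/72; 101/72 67/72]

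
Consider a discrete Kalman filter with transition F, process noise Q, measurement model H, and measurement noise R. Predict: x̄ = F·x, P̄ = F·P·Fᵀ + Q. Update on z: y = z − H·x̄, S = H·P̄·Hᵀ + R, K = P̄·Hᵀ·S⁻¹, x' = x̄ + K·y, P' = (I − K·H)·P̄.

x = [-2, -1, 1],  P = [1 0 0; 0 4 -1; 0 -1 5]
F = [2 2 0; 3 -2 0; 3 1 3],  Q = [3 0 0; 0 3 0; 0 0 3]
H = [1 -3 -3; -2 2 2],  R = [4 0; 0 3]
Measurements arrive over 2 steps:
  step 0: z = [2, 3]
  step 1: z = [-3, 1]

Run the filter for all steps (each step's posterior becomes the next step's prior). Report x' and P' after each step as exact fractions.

step 0: x̄ = F·x = [-6, -4, -4]
step 0: P̄ = F·P·Fᵀ + Q = [23 -10 8; -10 28 7; 8 7 55]
step 0: y = z − H·x̄ = [-16, 7]
step 0: S = H·P̄·Hᵀ + R = [912 -644; -644 499]
step 0: K = P̄·Hᵀ·S⁻¹ = [-17729/40352 -6731/10088; 575/40352 2005/10088; -9635/20176 -2017/5044]
step 0: x' = x̄ + K·y = [-36729/10088, -28617/10088, 4245/5044]
step 0: P' = (I − K·H)·P̄ = [96037/40352 -19195/40352 37423/20176; -19195/40352 474181/40352 -240673/20176; 37423/20176 -240673/20176 132997/10088]
step 1: x̄ = F·x = [-32673/2522, -52953/10088, -4359/388]
step 1: P̄ = F·P·Fᵀ + Q = [140523/2522 -339723/10088 -10269/388; -339723/10088 3112453/40352 135971/1552; -10269/388 135971/1552 88297/776]
step 1: y = z − H·x̄ = [-398433/10088, 40639/5044]
step 1: S = H·P̄·Hᵀ + R = [149940485/40352 -56279007/20176; -56279007/20176 21906757/10088]
step 1: K = P̄·Hᵀ·S⁻¹ = [-5389449396/11635917967 -8164456356/11635917967; -1591445847/11635917967 82144612/11635917967; -3966840570/11635917967 -2653552712/11635917967]
step 1: x' = x̄ + K·y = [-3665501928/11635917967, 2438969947/11635917967, 4569746692/11635917967]
step 1: P' = (I − K·H)·P̄ = [29148925593/11635917967 2998066317/11635917967 13904174742/11635917967; 2998066317/11635917967 24779174142/11635917967 -21657890907/11635917967; 13904174742/11635917967 -21657890907/11635917967 31581736581/11635917967]

step 0: x' = [-36729/10088, -28617/10088, 4245/5044], P' = [96037/40352 -19195/40352 37423/20176; -19195/40352 474181/40352 -240673/20176; 37423/20176 -240673/20176 132997/10088]
step 1: x' = [-3665501928/11635917967, 2438969947/11635917967, 4569746692/11635917967], P' = [29148925593/11635917967 2998066317/11635917967 13904174742/11635917967; 2998066317/11635917967 24779174142/11635917967 -21657890907/11635917967; 13904174742/11635917967 -21657890907/11635917967 31581736581/11635917967]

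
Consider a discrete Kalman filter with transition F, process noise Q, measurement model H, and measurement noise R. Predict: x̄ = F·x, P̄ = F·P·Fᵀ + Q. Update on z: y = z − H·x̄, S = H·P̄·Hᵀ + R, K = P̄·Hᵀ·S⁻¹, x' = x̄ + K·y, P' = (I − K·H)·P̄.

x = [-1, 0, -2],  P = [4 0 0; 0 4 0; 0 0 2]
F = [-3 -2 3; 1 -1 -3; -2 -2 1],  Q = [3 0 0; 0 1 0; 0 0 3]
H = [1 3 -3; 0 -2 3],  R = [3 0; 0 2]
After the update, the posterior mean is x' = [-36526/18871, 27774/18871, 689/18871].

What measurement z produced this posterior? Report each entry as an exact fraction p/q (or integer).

x̄ = F·x = [-3, 5, 0]
P̄ = F·P·Fᵀ + Q = [73 -22 46; -22 27 -6; 46 -6 37]
S = H·P̄·Hᵀ + R = [352 -403; -403 515]
K = P̄·Hᵀ·S⁻¹ = [5881/18871 11271/18871; 10639/18871 5687/18871; 6824/18871 9847/18871]
x' − x̄ = [20087/18871, -66581/18871, 689/18871] = K·y
y = (KᵀK)⁻¹·Kᵀ·(x' − x̄) = [-10, 7]
z = y + H·x̄ = [-10, 7] + [12, -10] = [2, -3]

z = [2, -3]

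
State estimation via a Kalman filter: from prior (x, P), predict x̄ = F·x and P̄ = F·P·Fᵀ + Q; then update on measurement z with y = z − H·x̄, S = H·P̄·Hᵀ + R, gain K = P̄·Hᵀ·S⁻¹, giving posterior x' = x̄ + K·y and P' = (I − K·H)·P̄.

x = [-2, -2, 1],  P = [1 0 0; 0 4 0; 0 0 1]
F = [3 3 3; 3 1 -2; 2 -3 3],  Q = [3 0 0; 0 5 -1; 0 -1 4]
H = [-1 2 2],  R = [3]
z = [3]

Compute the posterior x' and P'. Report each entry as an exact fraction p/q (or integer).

x' = [-699/70, -697/70, 451/70]
P' = [11199/280 4407/280 1089/280; 4407/280 6151/280 -3943/280; 1089/280 -3943/280 4639/280]

x̄ = F·x = [-9, -10, 5]
P̄ = F·P·Fᵀ + Q = [57 15 -21; 15 22 -13; -21 -13 53]
y = z − H·x̄ = [4]
S = H·P̄·Hᵀ + R = [280]
K = P̄·Hᵀ·S⁻¹ = [-69/280; 3/280; 101/280]
x' = x̄ + K·y = [-699/70, -697/70, 451/70]
P' = (I − K·H)·P̄ = [11199/280 4407/280 1089/280; 4407/280 6151/280 -3943/280; 1089/280 -3943/280 4639/280]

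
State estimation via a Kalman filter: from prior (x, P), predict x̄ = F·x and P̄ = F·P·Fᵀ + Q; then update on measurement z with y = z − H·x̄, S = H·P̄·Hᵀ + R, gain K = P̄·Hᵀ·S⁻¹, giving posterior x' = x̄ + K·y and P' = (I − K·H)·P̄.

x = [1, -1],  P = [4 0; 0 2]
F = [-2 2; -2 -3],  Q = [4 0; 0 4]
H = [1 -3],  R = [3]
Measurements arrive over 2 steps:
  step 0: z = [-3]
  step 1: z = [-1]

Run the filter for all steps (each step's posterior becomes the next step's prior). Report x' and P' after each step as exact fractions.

step 0: x' = [-1332/349, -91/349], P' = [9516/349 3156/349; 3156/349 1162/349]
step 1: x' = [2565034/585593, 1056189/585593], P' = [6675324/585593 2318460/585593; 2318460/585593 998786/585593]

step 0: x̄ = F·x = [-4, 1]
step 0: P̄ = F·P·Fᵀ + Q = [28 4; 4 38]
step 0: y = z − H·x̄ = [4]
step 0: S = H·P̄·Hᵀ + R = [349]
step 0: K = P̄·Hᵀ·S⁻¹ = [16/349; -110/349]
step 0: x' = x̄ + K·y = [-1332/349, -91/349]
step 0: P' = (I − K·H)·P̄ = [9516/349 3156/349; 3156/349 1162/349]
step 1: x̄ = F·x = [2482/349, 2937/349]
step 1: P̄ = F·P·Fᵀ + Q = [18860/349 37404/349; 37404/349 87790/349]
step 1: y = z − H·x̄ = [5980/349]
step 1: S = H·P̄·Hᵀ + R = [585593/349]
step 1: K = P̄·Hᵀ·S⁻¹ = [-93352/585593; -225966/585593]
step 1: x' = x̄ + K·y = [2565034/585593, 1056189/585593]
step 1: P' = (I − K·H)·P̄ = [6675324/585593 2318460/585593; 2318460/585593 998786/585593]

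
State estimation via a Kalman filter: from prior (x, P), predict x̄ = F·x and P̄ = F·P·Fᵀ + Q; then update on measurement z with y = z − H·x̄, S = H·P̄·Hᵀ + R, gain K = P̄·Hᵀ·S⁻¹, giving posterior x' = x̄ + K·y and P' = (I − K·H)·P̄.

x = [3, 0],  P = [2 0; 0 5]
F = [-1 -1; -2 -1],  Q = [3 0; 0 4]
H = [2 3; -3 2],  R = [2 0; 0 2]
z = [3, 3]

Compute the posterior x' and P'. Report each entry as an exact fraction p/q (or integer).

x' = [-1065/5249, 5643/5249]
P' = [2354/15747 12/5249; 12/5249 794/5249]

x̄ = F·x = [-3, -6]
P̄ = F·P·Fᵀ + Q = [10 9; 9 17]
y = z − H·x̄ = [27, 6]
S = H·P̄·Hᵀ + R = [303 -3; -3 52]
K = P̄·Hᵀ·S⁻¹ = [2408/15747 -1165/5249; 1203/5249 776/5249]
x' = x̄ + K·y = [-1065/5249, 5643/5249]
P' = (I − K·H)·P̄ = [2354/15747 12/5249; 12/5249 794/5249]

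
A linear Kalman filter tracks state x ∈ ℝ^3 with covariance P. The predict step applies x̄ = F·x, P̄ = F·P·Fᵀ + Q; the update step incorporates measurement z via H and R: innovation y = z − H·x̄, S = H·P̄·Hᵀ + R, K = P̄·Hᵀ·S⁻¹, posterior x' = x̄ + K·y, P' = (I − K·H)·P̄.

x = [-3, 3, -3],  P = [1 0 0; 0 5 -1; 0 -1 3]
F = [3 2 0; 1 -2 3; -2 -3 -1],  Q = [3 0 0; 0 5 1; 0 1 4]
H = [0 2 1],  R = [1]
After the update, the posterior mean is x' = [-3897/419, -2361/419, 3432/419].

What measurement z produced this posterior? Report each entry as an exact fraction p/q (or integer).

z = [-3]

x̄ = F·x = [-3, -18, 0]
P̄ = F·P·Fᵀ + Q = [32 -23 -34; -23 65 27; -34 27 50]
S = H·P̄·Hᵀ + R = [419]
K = P̄·Hᵀ·S⁻¹ = [-80/419; 157/419; 104/419]
x' − x̄ = [-2640/419, 5181/419, 3432/419] = K·y
y = (KᵀK)⁻¹·Kᵀ·(x' − x̄) = [33]
z = y + H·x̄ = [33] + [-36] = [-3]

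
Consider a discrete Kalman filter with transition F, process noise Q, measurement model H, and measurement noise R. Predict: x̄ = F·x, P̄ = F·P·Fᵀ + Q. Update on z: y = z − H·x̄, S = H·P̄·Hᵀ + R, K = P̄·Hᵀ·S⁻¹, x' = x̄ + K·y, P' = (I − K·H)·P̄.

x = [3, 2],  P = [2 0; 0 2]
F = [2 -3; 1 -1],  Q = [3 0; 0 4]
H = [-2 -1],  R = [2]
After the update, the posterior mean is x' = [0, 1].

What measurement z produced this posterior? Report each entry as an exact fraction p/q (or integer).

x̄ = F·x = [0, 1]
P̄ = F·P·Fᵀ + Q = [29 10; 10 8]
S = H·P̄·Hᵀ + R = [166]
K = P̄·Hᵀ·S⁻¹ = [-34/83; -14/83]
x' − x̄ = [0, 0] = K·y
y = (KᵀK)⁻¹·Kᵀ·(x' − x̄) = [0]
z = y + H·x̄ = [0] + [-1] = [-1]

z = [-1]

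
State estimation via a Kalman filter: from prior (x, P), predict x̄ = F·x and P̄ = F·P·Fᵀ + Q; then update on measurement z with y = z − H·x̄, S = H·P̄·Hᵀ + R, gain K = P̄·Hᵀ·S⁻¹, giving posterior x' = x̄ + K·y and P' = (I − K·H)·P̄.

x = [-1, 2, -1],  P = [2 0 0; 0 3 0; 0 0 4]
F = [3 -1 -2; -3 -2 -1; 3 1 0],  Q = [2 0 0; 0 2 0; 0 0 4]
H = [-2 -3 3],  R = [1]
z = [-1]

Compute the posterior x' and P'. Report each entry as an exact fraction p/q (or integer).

x̄ = F·x = [-3, 0, -1]
P̄ = F·P·Fᵀ + Q = [39 -4 15; -4 36 -24; 15 -24 25]
y = z − H·x̄ = [-4]
S = H·P̄·Hᵀ + R = [910]
K = P̄·Hᵀ·S⁻¹ = [-3/130; -86/455; 9/70]
x' = x̄ + K·y = [-189/65, 344/455, -53/35]
P' = (I − K·H)·P̄ = [5007/130 -518/65 177/10; -518/65 1588/455 -66/35; 177/10 -66/35 697/70]

x' = [-189/65, 344/455, -53/35]
P' = [5007/130 -518/65 177/10; -518/65 1588/455 -66/35; 177/10 -66/35 697/70]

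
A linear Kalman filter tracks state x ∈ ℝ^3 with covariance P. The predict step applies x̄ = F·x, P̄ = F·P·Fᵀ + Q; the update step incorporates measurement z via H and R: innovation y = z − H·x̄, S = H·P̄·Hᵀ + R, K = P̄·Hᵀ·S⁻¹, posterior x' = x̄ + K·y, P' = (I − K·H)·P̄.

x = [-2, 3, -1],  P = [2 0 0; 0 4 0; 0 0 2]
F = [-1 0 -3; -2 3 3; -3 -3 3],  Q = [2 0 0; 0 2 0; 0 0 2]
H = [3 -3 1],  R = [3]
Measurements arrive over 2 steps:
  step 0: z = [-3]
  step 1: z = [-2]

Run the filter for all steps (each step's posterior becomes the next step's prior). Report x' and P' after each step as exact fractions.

step 0: x̄ = F·x = [5, 10, -6]
step 0: P̄ = F·P·Fᵀ + Q = [22 -14 -12; -14 64 -6; -12 -6 74]
step 0: y = z − H·x̄ = [18]
step 0: S = H·P̄·Hᵀ + R = [1067]
step 0: K = P̄·Hᵀ·S⁻¹ = [96/1067; -240/1067; 56/1067]
step 0: x' = x̄ + K·y = [7063/1067, 6350/1067, -5394/1067]
step 0: P' = (I − K·H)·P̄ = [14258/1067 8102/1067 -18180/1067; 8102/1067 10688/1067 7038/1067; -18180/1067 7038/1067 75822/1067]
step 1: x̄ = F·x = [829/97, -11258/1067, -56421/1067]
step 1: P̄ = F·P·Fᵀ + Q = [53610/97 -72370/97 -60096/97; -72370/97 1085376/1067 920148/1067; -60096/97 920148/1067 1255438/1067]
step 1: y = z − H·x̄ = [-6844/1067]
step 1: S = H·P̄·Hᵀ + R = [21176449/1067]
step 1: K = P̄·Hᵀ·S⁻¹ = [3496284/21176449; -4724190/21176449; -3488174/21176449]
step 1: x' = x̄ + K·y = [158556205/21176449, -193132246/21176449, -1097397719/21176449]
step 1: P' = (I − K·H)·P̄ = [247387002/21176449 -319424410/21176449 -1689945384/21176449; -319424410/21176449 624590772/21176449 2817872976/21176449; -1689945384/21176449 2817872976/21176449 13512990558/21176449]

step 0: x' = [7063/1067, 6350/1067, -5394/1067], P' = [14258/1067 8102/1067 -18180/1067; 8102/1067 10688/1067 7038/1067; -18180/1067 7038/1067 75822/1067]
step 1: x' = [158556205/21176449, -193132246/21176449, -1097397719/21176449], P' = [247387002/21176449 -319424410/21176449 -1689945384/21176449; -319424410/21176449 624590772/21176449 2817872976/21176449; -1689945384/21176449 2817872976/21176449 13512990558/21176449]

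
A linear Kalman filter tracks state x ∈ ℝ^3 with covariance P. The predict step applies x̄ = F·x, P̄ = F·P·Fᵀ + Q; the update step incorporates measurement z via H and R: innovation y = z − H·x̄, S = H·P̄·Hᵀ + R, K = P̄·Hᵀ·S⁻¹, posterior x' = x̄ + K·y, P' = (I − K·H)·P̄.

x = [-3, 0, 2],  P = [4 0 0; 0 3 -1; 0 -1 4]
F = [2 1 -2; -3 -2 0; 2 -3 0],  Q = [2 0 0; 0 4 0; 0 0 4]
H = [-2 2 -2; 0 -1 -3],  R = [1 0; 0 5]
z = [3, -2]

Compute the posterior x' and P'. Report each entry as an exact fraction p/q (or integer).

x' = [-912473/375116, -35771/187558, 268593/375116]
P' = [2947891/375116 1061467/187558 -789043/375116; 1061467/187558 423651/93779 -235779/187558; -789043/375116 -235779/187558 332011/375116]

x̄ = F·x = [-10, 9, -6]
P̄ = F·P·Fᵀ + Q = [41 -34 1; -34 52 -6; 1 -6 47]
y = z − H·x̄ = [-47, -11]
S = H·P̄·Hᵀ + R = [889 140; 140 444]
K = P̄·Hᵀ·S⁻¹ = [-17957/93779 6977/53588; 21614/93779 -3999/26794; -7263/93779 -14985/53588]
x' = x̄ + K·y = [-912473/375116, -35771/187558, 268593/375116]
P' = (I − K·H)·P̄ = [2947891/375116 1061467/187558 -789043/375116; 1061467/187558 423651/93779 -235779/187558; -789043/375116 -235779/187558 332011/375116]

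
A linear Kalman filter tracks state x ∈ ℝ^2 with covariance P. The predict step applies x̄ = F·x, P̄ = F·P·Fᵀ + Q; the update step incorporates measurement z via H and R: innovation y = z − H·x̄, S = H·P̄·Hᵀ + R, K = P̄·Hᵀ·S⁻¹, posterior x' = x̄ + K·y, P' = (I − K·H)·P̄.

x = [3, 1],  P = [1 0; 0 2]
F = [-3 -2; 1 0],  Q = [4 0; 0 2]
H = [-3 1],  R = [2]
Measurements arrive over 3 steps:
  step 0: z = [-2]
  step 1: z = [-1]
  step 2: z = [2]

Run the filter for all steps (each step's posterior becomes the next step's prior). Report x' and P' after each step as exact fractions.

step 0: x' = [44/53, 45/53], P' = [24/53 39/53; 39/53 123/53]
step 1: x' = [2511/6814, 741/3407], P' = [1439/3407 2160/3407; 2160/3407 6770/3407]
step 2: x' = [-116679/195775, 93213/391550], P' = [82508/195775 123837/195775; 123837/195775 388593/195775]

step 0: x̄ = F·x = [-11, 3]
step 0: P̄ = F·P·Fᵀ + Q = [21 -3; -3 3]
step 0: y = z − H·x̄ = [-38]
step 0: S = H·P̄·Hᵀ + R = [212]
step 0: K = P̄·Hᵀ·S⁻¹ = [-33/106; 3/53]
step 0: x' = x̄ + K·y = [44/53, 45/53]
step 0: P' = (I − K·H)·P̄ = [24/53 39/53; 39/53 123/53]
step 1: x̄ = F·x = [-222/53, 44/53]
step 1: P̄ = F·P·Fᵀ + Q = [1388/53 -150/53; -150/53 130/53]
step 1: y = z − H·x̄ = [-763/53]
step 1: S = H·P̄·Hᵀ + R = [13628/53]
step 1: K = P̄·Hᵀ·S⁻¹ = [-2157/6814; 145/3407]
step 1: x' = x̄ + K·y = [2511/6814, 741/3407]
step 1: P' = (I − K·H)·P̄ = [1439/3407 2160/3407; 2160/3407 6770/3407]
step 2: x̄ = F·x = [-10497/6814, 2511/6814]
step 2: P̄ = F·P·Fᵀ + Q = [79579/3407 -8637/3407; -8637/3407 8253/3407]
step 2: y = z − H·x̄ = [-10187/3407]
step 2: S = H·P̄·Hᵀ + R = [783100/3407]
step 2: K = P̄·Hᵀ·S⁻¹ = [-123687/391550; 8541/195775]
step 2: x' = x̄ + K·y = [-116679/195775, 93213/391550]
step 2: P' = (I − K·H)·P̄ = [82508/195775 123837/195775; 123837/195775 388593/195775]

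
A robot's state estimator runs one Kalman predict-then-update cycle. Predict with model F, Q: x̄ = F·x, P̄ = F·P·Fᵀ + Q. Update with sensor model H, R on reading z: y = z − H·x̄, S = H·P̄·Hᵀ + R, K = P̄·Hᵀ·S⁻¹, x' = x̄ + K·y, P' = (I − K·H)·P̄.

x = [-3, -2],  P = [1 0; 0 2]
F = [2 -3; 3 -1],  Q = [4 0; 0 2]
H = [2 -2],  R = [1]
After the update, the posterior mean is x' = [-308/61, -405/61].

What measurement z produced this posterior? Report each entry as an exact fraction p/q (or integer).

z = [3]

x̄ = F·x = [0, -7]
P̄ = F·P·Fᵀ + Q = [26 12; 12 13]
S = H·P̄·Hᵀ + R = [61]
K = P̄·Hᵀ·S⁻¹ = [28/61; -2/61]
x' − x̄ = [-308/61, 22/61] = K·y
y = (KᵀK)⁻¹·Kᵀ·(x' − x̄) = [-11]
z = y + H·x̄ = [-11] + [14] = [3]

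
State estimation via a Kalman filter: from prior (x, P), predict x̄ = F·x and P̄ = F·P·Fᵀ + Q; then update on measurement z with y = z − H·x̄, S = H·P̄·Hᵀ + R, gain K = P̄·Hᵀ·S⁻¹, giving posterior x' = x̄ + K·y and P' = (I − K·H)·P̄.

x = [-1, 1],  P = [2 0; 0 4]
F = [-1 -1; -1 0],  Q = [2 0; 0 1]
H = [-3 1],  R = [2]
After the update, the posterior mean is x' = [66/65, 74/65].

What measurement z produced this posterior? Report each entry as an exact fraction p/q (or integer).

z = [-2]

x̄ = F·x = [0, 1]
P̄ = F·P·Fᵀ + Q = [8 2; 2 3]
S = H·P̄·Hᵀ + R = [65]
K = P̄·Hᵀ·S⁻¹ = [-22/65; -3/65]
x' − x̄ = [66/65, 9/65] = K·y
y = (KᵀK)⁻¹·Kᵀ·(x' − x̄) = [-3]
z = y + H·x̄ = [-3] + [1] = [-2]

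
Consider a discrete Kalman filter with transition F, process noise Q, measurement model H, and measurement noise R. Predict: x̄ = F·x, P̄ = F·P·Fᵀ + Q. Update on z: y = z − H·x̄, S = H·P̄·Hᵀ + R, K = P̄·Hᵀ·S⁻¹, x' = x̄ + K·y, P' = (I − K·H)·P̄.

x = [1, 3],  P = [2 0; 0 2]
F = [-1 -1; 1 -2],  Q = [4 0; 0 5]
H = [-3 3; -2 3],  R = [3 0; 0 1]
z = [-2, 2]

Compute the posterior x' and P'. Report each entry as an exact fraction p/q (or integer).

x' = [164/183, 179/183]
P' = [1400/549 1046/549; 1046/549 827/549]

x̄ = F·x = [-4, -5]
P̄ = F·P·Fᵀ + Q = [8 2; 2 15]
y = z − H·x̄ = [1, 9]
S = H·P̄·Hᵀ + R = [174 153; 153 144]
K = P̄·Hᵀ·S⁻¹ = [-118/183 338/549; -73/183 389/549]
x' = x̄ + K·y = [164/183, 179/183]
P' = (I − K·H)·P̄ = [1400/549 1046/549; 1046/549 827/549]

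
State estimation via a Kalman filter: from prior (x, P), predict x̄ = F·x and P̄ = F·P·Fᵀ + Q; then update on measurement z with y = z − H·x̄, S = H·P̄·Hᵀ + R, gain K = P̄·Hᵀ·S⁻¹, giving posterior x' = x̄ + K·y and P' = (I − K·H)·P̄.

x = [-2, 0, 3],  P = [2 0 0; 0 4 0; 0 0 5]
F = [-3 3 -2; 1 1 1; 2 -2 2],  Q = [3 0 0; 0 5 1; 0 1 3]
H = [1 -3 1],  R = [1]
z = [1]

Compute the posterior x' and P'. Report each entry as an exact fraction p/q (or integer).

x' = [66/139, 49/139, 218/139]
P' = [9614/139 929/139 -6794/139; 929/139 199/139 -377/139; -6794/139 -377/139 5633/139]

x̄ = F·x = [0, 1, 2]
P̄ = F·P·Fᵀ + Q = [77 -4 -56; -4 16 7; -56 7 47]
y = z − H·x̄ = [2]
S = H·P̄·Hᵀ + R = [139]
K = P̄·Hᵀ·S⁻¹ = [33/139; -45/139; -30/139]
x' = x̄ + K·y = [66/139, 49/139, 218/139]
P' = (I − K·H)·P̄ = [9614/139 929/139 -6794/139; 929/139 199/139 -377/139; -6794/139 -377/139 5633/139]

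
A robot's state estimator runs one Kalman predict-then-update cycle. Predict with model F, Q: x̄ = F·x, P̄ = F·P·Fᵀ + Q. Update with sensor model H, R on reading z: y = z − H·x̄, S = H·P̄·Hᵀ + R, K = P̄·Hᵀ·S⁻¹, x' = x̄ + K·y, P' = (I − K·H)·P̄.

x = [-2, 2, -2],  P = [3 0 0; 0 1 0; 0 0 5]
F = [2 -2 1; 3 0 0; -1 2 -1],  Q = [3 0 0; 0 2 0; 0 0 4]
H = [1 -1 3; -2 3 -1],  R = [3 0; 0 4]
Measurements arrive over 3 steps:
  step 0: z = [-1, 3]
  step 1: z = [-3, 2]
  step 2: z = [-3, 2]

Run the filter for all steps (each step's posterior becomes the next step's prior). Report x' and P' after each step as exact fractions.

step 0: x' = [-48199/13756, -7341/6878, 2285/3439], P' = [165705/13756 50691/6878 -6462/3439; 50691/6878 17496/3439 -2919/3439; -6462/3439 -2919/3439 2555/3439]
step 1: x' = [-62688481/26340450, -2750579/2569800, -14568699/35120600], P' = [312730549/52680900 4891079/1284900 -12632751/17560300; 4891079/1284900 7801063/2569800 -130917/856600; -12632751/17560300 -130917/856600 18872269/35120600]
step 2: x' = [-3448523806211/1697202105884, -1502653147025/1697202105884, -838781662285/1697202105884], P' = [9753252995141/1697202105884 3103993997281/848601052942 -301958962315/424300526471; 3103993997281/848601052942 4956319861301/1697202105884 -247367176309/1697202105884; -301958962315/424300526471 -247367176309/1697202105884 912746435785/1697202105884]

step 0: x̄ = F·x = [-10, -6, 8]
step 0: P̄ = F·P·Fᵀ + Q = [24 18 -15; 18 29 -9; -15 -9 16]
step 0: y = z − H·x̄ = [-21, 9]
step 0: S = H·P̄·Hᵀ + R = [128 -78; -78 155]
step 0: K = P̄·Hᵀ·S⁻¹ = [-4407/13756 -177/6878; -605/6878 1179/3439; 1374/3439 403/3439]
step 0: x' = x̄ + K·y = [-48199/13756, -7341/6878, 2285/3439]
step 0: P' = (I − K·H)·P̄ = [165705/13756 50691/6878 -6462/3439; 50691/6878 17496/3439 -2919/3439; -6462/3439 -2919/3439 2555/3439]
step 1: x̄ = F·x = [-28947/6878, -144597/13756, 9695/13756]
step 1: P̄ = F·P·Fᵀ + Q = [31625/3439 154197/6878 8783/6878; 154197/6878 1518857/13756 188721/13756; 8783/6878 188721/13756 100365/13756]
step 1: y = z − H·x̄ = [-39264/3439, 177605/6878]
step 1: S = H·P̄·Hᵀ + R = [236548/3439 -451112/3439; -451112/3439 2392078/3439]
step 1: K = P̄·Hᵀ·S⁻¹ = [-499483/52680900 877492/13170225; 133807/1284900 528953/1284900; 6119817/17560300 1944493/17560300]
step 1: x' = x̄ + K·y = [-62688481/26340450, -2750579/2569800, -14568699/35120600]
step 1: P' = (I − K·H)·P̄ = [312730549/52680900 4891079/1284900 -12632751/17560300; 4891079/1284900 7801063/2569800 -130917/856600; -12632751/17560300 -130917/856600 18872269/35120600]
step 2: x̄ = F·x = [-106555489/35120600, -62688481/8780150, 68912543/105361800]
step 2: P̄ = F·P·Fᵀ + Q = [235532749/35120600 186494367/17560300 -5841371/35120600; 186494367/17560300 973312247/17560300 63118091/8780150; -5841371/35120600 63118091/8780150 691443677/105361800]
step 2: y = z − H·x̄ = [-159236389/17560300, 75883541/4214472]
step 2: S = H·P̄·Hᵀ + R = [516497549/8780150 -51436515/702412; -51436515/702412 1538238071/4214472]
step 2: K = P̄·Hᵀ·S⁻¹ = [-26080849067/1697202105884 40661730333/848601052942; 84927767389/848601052942 168771923193/424300526471; 148147552867/424300526471 47551483363/424300526471]
step 2: x' = x̄ + K·y = [-3448523806211/1697202105884, -1502653147025/1697202105884, -838781662285/1697202105884]
step 2: P' = (I − K·H)·P̄ = [9753252995141/1697202105884 3103993997281/848601052942 -301958962315/424300526471; 3103993997281/848601052942 4956319861301/1697202105884 -247367176309/1697202105884; -301958962315/424300526471 -247367176309/1697202105884 912746435785/1697202105884]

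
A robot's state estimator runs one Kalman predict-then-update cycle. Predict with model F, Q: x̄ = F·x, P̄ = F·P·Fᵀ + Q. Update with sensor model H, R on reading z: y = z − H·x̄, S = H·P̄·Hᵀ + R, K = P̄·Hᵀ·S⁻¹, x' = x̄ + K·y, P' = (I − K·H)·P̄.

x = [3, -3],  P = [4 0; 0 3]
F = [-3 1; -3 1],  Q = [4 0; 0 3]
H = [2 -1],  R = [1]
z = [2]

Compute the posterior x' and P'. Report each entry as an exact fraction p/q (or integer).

x̄ = F·x = [-12, -12]
P̄ = F·P·Fᵀ + Q = [43 39; 39 42]
y = z − H·x̄ = [14]
S = H·P̄·Hᵀ + R = [59]
K = P̄·Hᵀ·S⁻¹ = [47/59; 36/59]
x' = x̄ + K·y = [-50/59, -204/59]
P' = (I − K·H)·P̄ = [328/59 609/59; 609/59 1182/59]

x' = [-50/59, -204/59]
P' = [328/59 609/59; 609/59 1182/59]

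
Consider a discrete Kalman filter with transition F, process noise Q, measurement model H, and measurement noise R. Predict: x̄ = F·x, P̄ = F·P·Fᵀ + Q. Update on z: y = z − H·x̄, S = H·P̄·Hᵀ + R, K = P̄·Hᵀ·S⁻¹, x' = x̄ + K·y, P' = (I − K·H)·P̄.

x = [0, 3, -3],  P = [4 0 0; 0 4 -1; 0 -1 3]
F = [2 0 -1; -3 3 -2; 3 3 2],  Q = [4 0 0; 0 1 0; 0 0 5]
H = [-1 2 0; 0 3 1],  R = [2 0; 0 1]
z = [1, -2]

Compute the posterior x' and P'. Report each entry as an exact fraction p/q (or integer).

x' = [34841/25681, 28179/25681, -399179/77043]
P' = [170346/25681 74300/25681 -216402/25681; 74300/25681 44261/25681 -129340/25681; -216402/25681 -129340/25681 1209643/77043]

x̄ = F·x = [3, 15, 3]
P̄ = F·P·Fᵀ + Q = [23 -15 21; -15 97 -12; 21 -12 77]
y = z − H·x̄ = [-26, -50]
S = H·P̄·Hᵀ + R = [473 582; 582 879]
K = P̄·Hᵀ·S⁻¹ = [-10873/25681 6498/25681; 7111/25681 3443/25681; -21139/25681 45583/77043]
x' = x̄ + K·y = [34841/25681, 28179/25681, -399179/77043]
P' = (I − K·H)·P̄ = [170346/25681 74300/25681 -216402/25681; 74300/25681 44261/25681 -129340/25681; -216402/25681 -129340/25681 1209643/77043]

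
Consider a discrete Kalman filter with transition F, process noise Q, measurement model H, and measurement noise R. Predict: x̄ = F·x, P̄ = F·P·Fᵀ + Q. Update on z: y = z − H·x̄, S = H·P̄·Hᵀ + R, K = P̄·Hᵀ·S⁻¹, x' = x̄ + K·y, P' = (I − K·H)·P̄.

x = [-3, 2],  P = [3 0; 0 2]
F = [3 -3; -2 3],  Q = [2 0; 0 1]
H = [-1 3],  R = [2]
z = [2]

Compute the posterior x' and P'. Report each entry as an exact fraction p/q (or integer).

x̄ = F·x = [-15, 12]
P̄ = F·P·Fᵀ + Q = [47 -36; -36 31]
y = z − H·x̄ = [-49]
S = H·P̄·Hᵀ + R = [544]
K = P̄·Hᵀ·S⁻¹ = [-155/544; 129/544]
x' = x̄ + K·y = [-565/544, 207/544]
P' = (I − K·H)·P̄ = [1543/544 411/544; 411/544 223/544]

x' = [-565/544, 207/544]
P' = [1543/544 411/544; 411/544 223/544]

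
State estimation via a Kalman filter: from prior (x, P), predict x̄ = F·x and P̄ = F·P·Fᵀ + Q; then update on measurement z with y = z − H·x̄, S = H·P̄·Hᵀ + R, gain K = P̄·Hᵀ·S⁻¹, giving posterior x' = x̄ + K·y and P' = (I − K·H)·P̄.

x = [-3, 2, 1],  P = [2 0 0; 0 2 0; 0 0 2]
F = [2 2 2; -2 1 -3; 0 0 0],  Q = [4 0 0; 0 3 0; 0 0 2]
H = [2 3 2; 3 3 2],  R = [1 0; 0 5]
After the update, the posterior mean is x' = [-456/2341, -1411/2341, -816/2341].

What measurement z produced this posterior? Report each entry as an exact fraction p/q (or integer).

z = [-3, -3]

x̄ = F·x = [0, 5, 0]
P̄ = F·P·Fᵀ + Q = [28 -16 0; -16 31 0; 0 0 2]
S = H·P̄·Hᵀ + R = [208 215; 215 256]
K = P̄·Hᵀ·S⁻¹ = [-5692/7023 5768/7023; 5941/7023 -3755/7023; 164/7023 -28/7023]
x' − x̄ = [-456/2341, -13116/2341, -816/2341] = K·y
y = (KᵀK)⁻¹·Kᵀ·(x' − x̄) = [-18, -18]
z = y + H·x̄ = [-18, -18] + [15, 15] = [-3, -3]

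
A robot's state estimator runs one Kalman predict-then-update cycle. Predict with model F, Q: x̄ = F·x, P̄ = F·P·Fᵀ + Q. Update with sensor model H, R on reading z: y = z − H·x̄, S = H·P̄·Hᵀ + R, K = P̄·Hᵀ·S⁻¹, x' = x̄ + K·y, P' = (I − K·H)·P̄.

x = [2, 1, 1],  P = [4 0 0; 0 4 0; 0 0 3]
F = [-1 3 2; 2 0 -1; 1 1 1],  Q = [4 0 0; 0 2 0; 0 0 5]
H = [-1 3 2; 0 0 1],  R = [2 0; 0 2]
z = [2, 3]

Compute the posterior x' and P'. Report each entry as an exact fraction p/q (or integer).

x̄ = F·x = [3, 3, 4]
P̄ = F·P·Fᵀ + Q = [56 -14 14; -14 21 5; 14 5 16]
y = z − H·x̄ = [-12, -1]
S = H·P̄·Hᵀ + R = [399 33; 33 18]
K = P̄·Hᵀ·S⁻¹ = [-574/2031 2632/2031; 467/2031 -292/2031; 22/2031 1765/2031]
x' = x̄ + K·y = [10349/2031, 781/2031, 6095/2031]
P' = (I − K·H)·P̄ = [12236/677 8344/2031 5264/2031; 8344/2031 3482/2031 -584/2031; 5264/2031 -584/2031 3530/2031]

x' = [10349/2031, 781/2031, 6095/2031]
P' = [12236/677 8344/2031 5264/2031; 8344/2031 3482/2031 -584/2031; 5264/2031 -584/2031 3530/2031]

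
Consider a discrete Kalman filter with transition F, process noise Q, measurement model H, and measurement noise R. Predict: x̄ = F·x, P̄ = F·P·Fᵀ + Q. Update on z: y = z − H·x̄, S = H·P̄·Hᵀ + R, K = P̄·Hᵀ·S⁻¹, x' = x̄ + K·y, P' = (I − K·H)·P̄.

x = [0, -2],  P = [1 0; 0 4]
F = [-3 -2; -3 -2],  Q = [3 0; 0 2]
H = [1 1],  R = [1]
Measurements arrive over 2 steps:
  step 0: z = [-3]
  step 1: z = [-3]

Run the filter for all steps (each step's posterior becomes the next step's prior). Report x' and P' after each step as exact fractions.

step 0: x' = [-3/2, -74/53], P' = [3/2 -1; -1 79/53]
step 1: x' = [-3/2, -959/950], P' = [3/2 -1; -1 2797/1900]

step 0: x̄ = F·x = [4, 4]
step 0: P̄ = F·P·Fᵀ + Q = [28 25; 25 27]
step 0: y = z − H·x̄ = [-11]
step 0: S = H·P̄·Hᵀ + R = [106]
step 0: K = P̄·Hᵀ·S⁻¹ = [1/2; 26/53]
step 0: x' = x̄ + K·y = [-3/2, -74/53]
step 0: P' = (I − K·H)·P̄ = [3/2 -1; -1 79/53]
step 1: x̄ = F·x = [773/106, 773/106]
step 1: P̄ = F·P·Fᵀ + Q = [1109/106 791/106; 791/106 1003/106]
step 1: y = z − H·x̄ = [-932/53]
step 1: S = H·P̄·Hᵀ + R = [1900/53]
step 1: K = P̄·Hᵀ·S⁻¹ = [1/2; 897/1900]
step 1: x' = x̄ + K·y = [-3/2, -959/950]
step 1: P' = (I − K·H)·P̄ = [3/2 -1; -1 2797/1900]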